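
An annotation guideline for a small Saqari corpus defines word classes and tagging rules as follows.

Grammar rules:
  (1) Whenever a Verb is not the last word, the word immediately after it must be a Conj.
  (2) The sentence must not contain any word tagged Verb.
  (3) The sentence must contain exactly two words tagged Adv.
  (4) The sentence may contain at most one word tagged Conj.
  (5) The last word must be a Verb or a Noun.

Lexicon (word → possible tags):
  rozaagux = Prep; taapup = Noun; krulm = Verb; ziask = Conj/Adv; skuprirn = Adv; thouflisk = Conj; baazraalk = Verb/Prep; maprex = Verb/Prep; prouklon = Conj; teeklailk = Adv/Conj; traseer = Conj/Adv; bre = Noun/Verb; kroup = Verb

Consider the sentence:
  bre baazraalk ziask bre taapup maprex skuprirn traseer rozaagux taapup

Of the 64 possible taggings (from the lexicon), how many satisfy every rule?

2

Candidates per position — 1:bre {Noun,Verb}; 2:baazraalk {Verb,Prep}; 3:ziask {Conj,Adv}; 4:bre {Noun,Verb}; 5:taapup {Noun}; 6:maprex {Verb,Prep}; 7:skuprirn {Adv}; 8:traseer {Conj,Adv}; 9:rozaagux {Prep}; 10:taapup {Noun}.
There are 64 candidate sequences in total.
The sequences that satisfy every rule: Noun Prep Conj Noun Noun Prep Adv Adv Prep Noun; Noun Prep Adv Noun Noun Prep Adv Conj Prep Noun.
Count = 2.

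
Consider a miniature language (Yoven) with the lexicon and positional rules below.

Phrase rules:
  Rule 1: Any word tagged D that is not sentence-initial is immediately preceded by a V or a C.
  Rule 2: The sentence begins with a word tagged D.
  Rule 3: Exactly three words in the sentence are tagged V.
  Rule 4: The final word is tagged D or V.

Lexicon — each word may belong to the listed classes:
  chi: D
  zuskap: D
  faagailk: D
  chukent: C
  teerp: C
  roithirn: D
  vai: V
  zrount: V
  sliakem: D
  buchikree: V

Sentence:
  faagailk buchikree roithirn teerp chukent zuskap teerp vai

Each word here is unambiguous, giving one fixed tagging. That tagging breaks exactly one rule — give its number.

Fixed tagging: D V D C C D C V.
Applying the rules: R1 pass, R2 pass, R3 fail, R4 pass.
Only rule 3 fails.

3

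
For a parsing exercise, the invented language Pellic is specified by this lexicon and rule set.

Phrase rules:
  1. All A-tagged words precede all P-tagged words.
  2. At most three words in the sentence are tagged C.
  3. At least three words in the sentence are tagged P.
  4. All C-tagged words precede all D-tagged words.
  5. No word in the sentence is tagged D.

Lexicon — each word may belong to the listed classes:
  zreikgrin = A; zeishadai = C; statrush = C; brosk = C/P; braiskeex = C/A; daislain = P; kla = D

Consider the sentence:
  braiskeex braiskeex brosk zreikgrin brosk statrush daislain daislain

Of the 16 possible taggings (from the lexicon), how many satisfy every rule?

Candidates per position — 1:braiskeex {C,A}; 2:braiskeex {C,A}; 3:brosk {C,P}; 4:zreikgrin {A}; 5:brosk {C,P}; 6:statrush {C}; 7:daislain {P}; 8:daislain {P}.
There are 16 candidate sequences in total.
The sequences that satisfy every rule: C A C A P C P P; A C C A P C P P; A A C A P C P P.
Count = 3.

3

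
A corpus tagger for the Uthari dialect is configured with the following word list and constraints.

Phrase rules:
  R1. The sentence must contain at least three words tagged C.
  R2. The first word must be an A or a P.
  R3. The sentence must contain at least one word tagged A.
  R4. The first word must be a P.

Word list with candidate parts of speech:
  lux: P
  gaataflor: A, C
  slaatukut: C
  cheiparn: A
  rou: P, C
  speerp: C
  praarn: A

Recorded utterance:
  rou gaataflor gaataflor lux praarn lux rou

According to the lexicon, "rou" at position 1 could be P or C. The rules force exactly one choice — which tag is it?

P

Candidates per position — 1:rou {P,C}; 2:gaataflor {A,C}; 3:gaataflor {A,C}; 4:lux {P}; 5:praarn {A}; 6:lux {P}; 7:rou {P,C}.
If word 1 were C, no tagging could satisfy rule 2; so word 1 is P.
If word 2 were A, no tagging could satisfy rule 1; so word 2 is C.
If word 3 were A, no tagging could satisfy rule 1; so word 3 is C.
If word 7 were P, no tagging could satisfy rule 1; so word 7 is C.
That leaves exactly one tagging: P C C P A P C.
Rule-by-rule: rule 1 ok; rule 2 ok; rule 3 ok; rule 4 ok.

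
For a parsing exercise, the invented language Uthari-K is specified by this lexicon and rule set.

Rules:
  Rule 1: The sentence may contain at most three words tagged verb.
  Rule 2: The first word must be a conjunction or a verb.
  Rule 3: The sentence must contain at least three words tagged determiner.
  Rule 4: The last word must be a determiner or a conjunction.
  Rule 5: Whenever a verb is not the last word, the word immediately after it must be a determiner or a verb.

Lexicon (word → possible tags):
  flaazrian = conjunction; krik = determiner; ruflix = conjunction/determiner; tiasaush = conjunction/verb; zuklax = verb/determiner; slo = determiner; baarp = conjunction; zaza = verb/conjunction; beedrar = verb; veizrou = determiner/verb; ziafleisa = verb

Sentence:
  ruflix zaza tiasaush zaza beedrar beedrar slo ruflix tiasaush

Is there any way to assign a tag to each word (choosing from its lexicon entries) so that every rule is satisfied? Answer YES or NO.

Candidates per position — 1:ruflix {conjunction,determiner}; 2:zaza {verb,conjunction}; 3:tiasaush {conjunction,verb}; 4:zaza {verb,conjunction}; 5:beedrar {verb}; 6:beedrar {verb}; 7:slo {determiner}; 8:ruflix {conjunction,determiner}; 9:tiasaush {conjunction,verb}.
Every candidate sequence violates at least one rule; no consistent tagging exists.

NO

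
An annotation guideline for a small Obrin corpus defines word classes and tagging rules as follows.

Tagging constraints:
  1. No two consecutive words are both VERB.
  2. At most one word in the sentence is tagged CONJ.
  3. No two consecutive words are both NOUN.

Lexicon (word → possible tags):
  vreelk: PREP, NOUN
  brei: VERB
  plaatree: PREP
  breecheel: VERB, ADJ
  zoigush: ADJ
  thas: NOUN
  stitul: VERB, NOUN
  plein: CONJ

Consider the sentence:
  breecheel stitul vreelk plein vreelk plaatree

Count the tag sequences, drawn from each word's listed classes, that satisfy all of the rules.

8

Candidates per position — 1:breecheel {VERB,ADJ}; 2:stitul {VERB,NOUN}; 3:vreelk {PREP,NOUN}; 4:plein {CONJ}; 5:vreelk {PREP,NOUN}; 6:plaatree {PREP}.
There are 16 candidate sequences in total.
Checking each against the rules leaves 8 sequences.
Count = 8.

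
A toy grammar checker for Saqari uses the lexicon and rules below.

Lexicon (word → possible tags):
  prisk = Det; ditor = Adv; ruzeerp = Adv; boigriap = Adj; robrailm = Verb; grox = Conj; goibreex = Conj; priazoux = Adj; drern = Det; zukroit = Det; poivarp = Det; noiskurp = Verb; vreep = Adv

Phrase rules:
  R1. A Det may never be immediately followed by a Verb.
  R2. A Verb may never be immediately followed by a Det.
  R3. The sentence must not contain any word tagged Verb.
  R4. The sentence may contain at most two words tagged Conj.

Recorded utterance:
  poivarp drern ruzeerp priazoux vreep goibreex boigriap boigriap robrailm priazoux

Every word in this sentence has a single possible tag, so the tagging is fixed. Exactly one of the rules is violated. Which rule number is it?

Fixed tagging: Det Det Adv Adj Adv Conj Adj Adj Verb Adj.
Checking each rule: R1 holds, R2 holds, R3 violated, R4 holds.
Only rule 3 fails.

3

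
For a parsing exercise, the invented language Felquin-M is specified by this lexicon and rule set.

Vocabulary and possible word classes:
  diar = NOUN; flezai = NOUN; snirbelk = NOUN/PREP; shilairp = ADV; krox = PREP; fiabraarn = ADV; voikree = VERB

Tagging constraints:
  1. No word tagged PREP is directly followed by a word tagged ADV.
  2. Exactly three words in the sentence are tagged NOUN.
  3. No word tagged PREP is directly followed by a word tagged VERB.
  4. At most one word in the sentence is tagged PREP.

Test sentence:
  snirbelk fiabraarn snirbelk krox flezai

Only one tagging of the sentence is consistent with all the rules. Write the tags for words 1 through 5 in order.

Candidates per position — 1:snirbelk {NOUN,PREP}; 2:fiabraarn {ADV}; 3:snirbelk {NOUN,PREP}; 4:krox {PREP}; 5:flezai {NOUN}.
Position 1: PREP is ruled out by rule 1; that leaves NOUN.
Position 3: PREP is ruled out by rule 2; that leaves NOUN.
The unique satisfying tagging is: NOUN ADV NOUN PREP NOUN.
Checking: rule 1 ok; rule 2 ok; rule 3 ok; rule 4 ok.

NOUN ADV NOUN PREP NOUN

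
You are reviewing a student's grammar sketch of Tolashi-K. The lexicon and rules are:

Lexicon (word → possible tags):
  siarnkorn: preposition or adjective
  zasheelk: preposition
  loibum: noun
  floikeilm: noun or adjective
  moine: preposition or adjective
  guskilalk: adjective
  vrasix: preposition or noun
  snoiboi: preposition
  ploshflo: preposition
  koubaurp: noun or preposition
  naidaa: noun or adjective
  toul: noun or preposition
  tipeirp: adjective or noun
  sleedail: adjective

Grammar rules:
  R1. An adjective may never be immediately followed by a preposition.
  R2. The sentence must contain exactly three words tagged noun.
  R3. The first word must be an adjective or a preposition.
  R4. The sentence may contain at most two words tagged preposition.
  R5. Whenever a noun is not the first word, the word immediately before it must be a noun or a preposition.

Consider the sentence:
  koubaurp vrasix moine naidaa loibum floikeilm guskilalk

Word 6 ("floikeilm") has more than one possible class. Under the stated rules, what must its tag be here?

adjective

Candidates per position — 1:koubaurp {noun,preposition}; 2:vrasix {preposition,noun}; 3:moine {preposition,adjective}; 4:naidaa {noun,adjective}; 5:loibum {noun}; 6:floikeilm {noun,adjective}; 7:guskilalk {adjective}.
Word 1 cannot be noun — rule 3 would then fail for every completion. It is preposition.
Word 3 cannot be adjective — rule 5 would then fail for every completion. It is preposition.
Word 4 cannot be adjective — rule 5 would then fail for every completion. It is noun.
Word 2 cannot be preposition — rule 4 would then fail for every completion. It is noun.
Word 6 cannot be noun — rule 2 would then fail for every completion. It is adjective.
The only consistent sequence is: preposition noun preposition noun noun adjective adjective.
Rule-by-rule: rule 1 satisfied; rule 2 satisfied; rule 3 satisfied; rule 4 satisfied; rule 5 satisfied.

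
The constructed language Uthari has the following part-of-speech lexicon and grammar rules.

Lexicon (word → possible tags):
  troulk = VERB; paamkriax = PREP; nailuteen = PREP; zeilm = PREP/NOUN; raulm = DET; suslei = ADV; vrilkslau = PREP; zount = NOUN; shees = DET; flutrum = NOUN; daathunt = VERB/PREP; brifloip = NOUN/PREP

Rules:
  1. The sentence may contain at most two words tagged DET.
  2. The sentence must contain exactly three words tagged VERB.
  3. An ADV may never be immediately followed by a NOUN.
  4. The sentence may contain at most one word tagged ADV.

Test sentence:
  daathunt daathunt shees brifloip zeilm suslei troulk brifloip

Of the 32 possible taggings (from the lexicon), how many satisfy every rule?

8

Candidates per position — 1:daathunt {VERB,PREP}; 2:daathunt {VERB,PREP}; 3:shees {DET}; 4:brifloip {NOUN,PREP}; 5:zeilm {PREP,NOUN}; 6:suslei {ADV}; 7:troulk {VERB}; 8:brifloip {NOUN,PREP}.
There are 32 candidate sequences in total.
Checking each against the rules leaves 8 sequences.
Count = 8.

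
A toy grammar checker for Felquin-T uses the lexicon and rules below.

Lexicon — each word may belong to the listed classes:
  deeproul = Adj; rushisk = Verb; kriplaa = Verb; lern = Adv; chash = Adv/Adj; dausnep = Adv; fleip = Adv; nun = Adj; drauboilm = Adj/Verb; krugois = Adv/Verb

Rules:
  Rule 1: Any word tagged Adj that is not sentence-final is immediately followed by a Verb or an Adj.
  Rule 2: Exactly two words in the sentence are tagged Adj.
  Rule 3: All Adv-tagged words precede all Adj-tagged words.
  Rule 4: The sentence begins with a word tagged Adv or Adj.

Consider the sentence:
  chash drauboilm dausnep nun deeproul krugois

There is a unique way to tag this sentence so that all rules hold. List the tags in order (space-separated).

Adv Verb Adv Adj Adj Verb

Candidates per position — 1:chash {Adv,Adj}; 2:drauboilm {Adj,Verb}; 3:dausnep {Adv}; 4:nun {Adj}; 5:deeproul {Adj}; 6:krugois {Adv,Verb}.
Position 1: tagging it Adj would leave rule 2 unsatisfiable, so it must be Adv.
Position 2: tagging it Adj would leave rule 1 unsatisfiable, so it must be Verb.
Position 6: tagging it Adv would leave rule 1 unsatisfiable, so it must be Verb.
The unique satisfying tagging is: Adv Verb Adv Adj Adj Verb.
Verifying each rule — rule 1 satisfied; rule 2 satisfied; rule 3 satisfied; rule 4 satisfied.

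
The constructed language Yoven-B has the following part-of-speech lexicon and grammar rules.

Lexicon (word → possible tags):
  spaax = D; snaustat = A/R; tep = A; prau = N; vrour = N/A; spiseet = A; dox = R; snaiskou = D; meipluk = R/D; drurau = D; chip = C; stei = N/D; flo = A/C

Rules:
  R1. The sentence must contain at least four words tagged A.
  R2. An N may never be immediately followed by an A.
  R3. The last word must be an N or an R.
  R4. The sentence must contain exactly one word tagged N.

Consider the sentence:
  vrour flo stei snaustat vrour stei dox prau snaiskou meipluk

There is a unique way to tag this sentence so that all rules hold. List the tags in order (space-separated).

A A D A A D R N D R

Candidates per position — 1:vrour {N,A}; 2:flo {A,C}; 3:stei {N,D}; 4:snaustat {A,R}; 5:vrour {N,A}; 6:stei {N,D}; 7:dox {R}; 8:prau {N}; 9:snaiskou {D}; 10:meipluk {R,D}.
Word 1 cannot be N — rule 1 would then fail for every completion. It is A.
Word 2 cannot be C — rule 1 would then fail for every completion. It is A.
Word 3 cannot be N — rule 4 would then fail for every completion. It is D.
Word 4 cannot be R — rule 1 would then fail for every completion. It is A.
Word 5 cannot be N — rule 1 would then fail for every completion. It is A.
Word 6 cannot be N — rule 4 would then fail for every completion. It is D.
Word 10 cannot be D — rule 3 would then fail for every completion. It is R.
The only consistent sequence is: A A D A A D R N D R.
Check: rule 1 holds; rule 2 holds; rule 3 holds; rule 4 holds.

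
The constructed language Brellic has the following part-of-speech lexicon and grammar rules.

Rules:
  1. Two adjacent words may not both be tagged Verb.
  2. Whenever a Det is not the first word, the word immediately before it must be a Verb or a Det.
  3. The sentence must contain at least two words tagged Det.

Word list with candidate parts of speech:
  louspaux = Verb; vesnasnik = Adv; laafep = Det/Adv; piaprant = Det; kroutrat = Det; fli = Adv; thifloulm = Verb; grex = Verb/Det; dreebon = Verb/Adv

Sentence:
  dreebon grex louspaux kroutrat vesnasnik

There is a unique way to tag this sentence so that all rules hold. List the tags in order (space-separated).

Candidates per position — 1:dreebon {Verb,Adv}; 2:grex {Verb,Det}; 3:louspaux {Verb}; 4:kroutrat {Det}; 5:vesnasnik {Adv}.
If word 2 were Verb, no tagging could satisfy rule 1; so word 2 is Det.
If word 1 were Adv, no tagging could satisfy rule 2; so word 1 is Verb.
So the tagging must be: Verb Det Verb Det Adv.
Check: rule 1 ok; rule 2 ok; rule 3 ok.

Verb Det Verb Det Adv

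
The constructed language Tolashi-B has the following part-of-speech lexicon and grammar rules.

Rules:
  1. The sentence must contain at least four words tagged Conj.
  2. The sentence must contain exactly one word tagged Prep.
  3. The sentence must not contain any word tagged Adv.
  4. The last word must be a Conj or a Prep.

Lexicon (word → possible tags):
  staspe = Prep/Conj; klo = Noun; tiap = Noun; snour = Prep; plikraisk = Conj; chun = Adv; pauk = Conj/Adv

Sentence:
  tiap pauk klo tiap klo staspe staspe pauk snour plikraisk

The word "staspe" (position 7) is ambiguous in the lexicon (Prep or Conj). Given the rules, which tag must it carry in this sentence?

Candidates per position — 1:tiap {Noun}; 2:pauk {Conj,Adv}; 3:klo {Noun}; 4:tiap {Noun}; 5:klo {Noun}; 6:staspe {Prep,Conj}; 7:staspe {Prep,Conj}; 8:pauk {Conj,Adv}; 9:snour {Prep}; 10:plikraisk {Conj}.
Word 2 cannot be Adv — rule 3 would then fail for every completion. It is Conj.
Word 6 cannot be Prep — rule 2 would then fail for every completion. It is Conj.
Word 7 cannot be Prep — rule 2 would then fail for every completion. It is Conj.
Word 8 cannot be Adv — rule 3 would then fail for every completion. It is Conj.
The only consistent sequence is: Noun Conj Noun Noun Noun Conj Conj Conj Prep Conj.
Check: rule 1 ok; rule 2 ok; rule 3 ok; rule 4 ok.

Conj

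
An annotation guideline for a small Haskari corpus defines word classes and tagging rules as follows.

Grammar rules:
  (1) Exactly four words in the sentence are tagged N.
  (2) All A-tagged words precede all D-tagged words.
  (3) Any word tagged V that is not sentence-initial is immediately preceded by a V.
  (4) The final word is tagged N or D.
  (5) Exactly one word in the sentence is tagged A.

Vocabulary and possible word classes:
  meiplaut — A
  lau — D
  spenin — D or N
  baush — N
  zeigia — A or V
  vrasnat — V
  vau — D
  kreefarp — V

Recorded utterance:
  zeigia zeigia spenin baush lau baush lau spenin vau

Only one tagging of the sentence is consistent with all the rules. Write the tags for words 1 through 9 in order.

Candidates per position — 1:zeigia {A,V}; 2:zeigia {A,V}; 3:spenin {D,N}; 4:baush {N}; 5:lau {D}; 6:baush {N}; 7:lau {D}; 8:spenin {D,N}; 9:vau {D}.
Position 3: D is ruled out by rule 1; that leaves N.
Position 8: D is ruled out by rule 1; that leaves N.
The remaining ambiguous positions (1, 2) are resolved jointly — only one combination satisfies every rule.
The only consistent sequence is: V A N N D N D N D.
Check: rule 1 satisfied; rule 2 satisfied; rule 3 satisfied; rule 4 satisfied; rule 5 satisfied.

V A N N D N D N D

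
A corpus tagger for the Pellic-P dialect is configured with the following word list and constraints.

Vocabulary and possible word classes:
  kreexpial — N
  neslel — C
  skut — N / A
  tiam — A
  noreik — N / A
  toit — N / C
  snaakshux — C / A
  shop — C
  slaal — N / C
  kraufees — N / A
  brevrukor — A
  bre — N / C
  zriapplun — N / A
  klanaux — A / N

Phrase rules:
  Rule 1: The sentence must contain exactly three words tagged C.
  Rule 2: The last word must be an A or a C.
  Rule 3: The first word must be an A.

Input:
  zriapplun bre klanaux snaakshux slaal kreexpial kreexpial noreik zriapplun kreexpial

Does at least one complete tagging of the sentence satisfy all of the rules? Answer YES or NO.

NO

Candidates per position — 1:zriapplun {N,A}; 2:bre {N,C}; 3:klanaux {A,N}; 4:snaakshux {C,A}; 5:slaal {N,C}; 6:kreexpial {N}; 7:kreexpial {N}; 8:noreik {N,A}; 9:zriapplun {N,A}; 10:kreexpial {N}.
Rule 2 cannot be satisfied by any choice of tags from the lexicon.
So there is no consistent tagging.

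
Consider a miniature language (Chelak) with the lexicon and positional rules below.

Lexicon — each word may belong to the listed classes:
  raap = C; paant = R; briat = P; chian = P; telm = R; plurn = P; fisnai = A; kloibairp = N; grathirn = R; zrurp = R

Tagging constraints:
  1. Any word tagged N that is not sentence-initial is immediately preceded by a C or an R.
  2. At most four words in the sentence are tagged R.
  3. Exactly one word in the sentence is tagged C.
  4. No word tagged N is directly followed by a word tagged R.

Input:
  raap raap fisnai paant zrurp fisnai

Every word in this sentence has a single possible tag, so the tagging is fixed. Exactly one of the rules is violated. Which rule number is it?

3

Fixed tagging: C C A R R A.
Checking each rule: R1 ok, R2 ok, R3 fails, R4 ok.
Only rule 3 fails.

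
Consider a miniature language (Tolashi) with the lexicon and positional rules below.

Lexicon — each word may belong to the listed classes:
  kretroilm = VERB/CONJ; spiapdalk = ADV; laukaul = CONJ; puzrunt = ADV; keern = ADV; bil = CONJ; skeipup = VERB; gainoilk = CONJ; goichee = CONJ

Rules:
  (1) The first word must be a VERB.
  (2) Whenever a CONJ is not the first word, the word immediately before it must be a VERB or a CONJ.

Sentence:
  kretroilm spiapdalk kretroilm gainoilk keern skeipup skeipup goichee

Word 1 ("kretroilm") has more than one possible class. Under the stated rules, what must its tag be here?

Candidates per position — 1:kretroilm {VERB,CONJ}; 2:spiapdalk {ADV}; 3:kretroilm {VERB,CONJ}; 4:gainoilk {CONJ}; 5:keern {ADV}; 6:skeipup {VERB}; 7:skeipup {VERB}; 8:goichee {CONJ}.
If word 1 were CONJ, no tagging could satisfy rule 1; so word 1 is VERB.
If word 3 were CONJ, no tagging could satisfy rule 2; so word 3 is VERB.
The only consistent sequence is: VERB ADV VERB CONJ ADV VERB VERB CONJ.
Check: rule 1 holds; rule 2 holds.

VERB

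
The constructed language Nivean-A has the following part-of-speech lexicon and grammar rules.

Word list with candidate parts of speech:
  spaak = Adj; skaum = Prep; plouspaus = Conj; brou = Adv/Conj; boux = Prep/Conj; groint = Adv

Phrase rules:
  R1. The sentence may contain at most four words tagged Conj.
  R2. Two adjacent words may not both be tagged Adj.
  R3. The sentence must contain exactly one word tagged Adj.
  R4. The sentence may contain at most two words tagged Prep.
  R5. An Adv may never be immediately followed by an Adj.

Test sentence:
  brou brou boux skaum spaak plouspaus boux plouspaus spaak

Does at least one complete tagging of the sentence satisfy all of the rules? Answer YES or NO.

NO

Candidates per position — 1:brou {Adv,Conj}; 2:brou {Adv,Conj}; 3:boux {Prep,Conj}; 4:skaum {Prep}; 5:spaak {Adj}; 6:plouspaus {Conj}; 7:boux {Prep,Conj}; 8:plouspaus {Conj}; 9:spaak {Adj}.
Rule 3 cannot be satisfied by any choice of tags from the lexicon.
So there is no consistent tagging.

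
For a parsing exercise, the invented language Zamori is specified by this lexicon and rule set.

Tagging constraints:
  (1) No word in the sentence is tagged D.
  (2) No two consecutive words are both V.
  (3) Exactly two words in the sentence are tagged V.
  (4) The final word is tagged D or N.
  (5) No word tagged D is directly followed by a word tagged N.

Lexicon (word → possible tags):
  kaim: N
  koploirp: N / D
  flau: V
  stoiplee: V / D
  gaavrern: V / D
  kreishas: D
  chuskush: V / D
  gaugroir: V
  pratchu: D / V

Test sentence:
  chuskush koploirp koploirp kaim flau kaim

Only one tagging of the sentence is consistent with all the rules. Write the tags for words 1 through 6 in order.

V N N N V N

Candidates per position — 1:chuskush {V,D}; 2:koploirp {N,D}; 3:koploirp {N,D}; 4:kaim {N}; 5:flau {V}; 6:kaim {N}.
Position 1: D is ruled out by rule 1; that leaves V.
Position 2: D is ruled out by rule 1; that leaves N.
Position 3: D is ruled out by rule 1; that leaves N.
So the tagging must be: V N N N V N.
Rule-by-rule: rule 1 satisfied; rule 2 satisfied; rule 3 satisfied; rule 4 satisfied; rule 5 satisfied.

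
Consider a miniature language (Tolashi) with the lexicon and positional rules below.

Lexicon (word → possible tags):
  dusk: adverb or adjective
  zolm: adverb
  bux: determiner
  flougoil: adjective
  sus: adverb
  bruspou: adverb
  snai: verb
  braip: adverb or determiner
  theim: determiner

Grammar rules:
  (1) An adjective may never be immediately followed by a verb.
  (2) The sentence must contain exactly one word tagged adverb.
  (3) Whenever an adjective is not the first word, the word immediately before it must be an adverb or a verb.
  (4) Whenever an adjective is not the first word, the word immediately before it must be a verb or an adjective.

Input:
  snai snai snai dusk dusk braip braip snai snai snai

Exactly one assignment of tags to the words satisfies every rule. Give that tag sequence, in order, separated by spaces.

verb verb verb adjective adverb determiner determiner verb verb verb

Candidates per position — 1:snai {verb}; 2:snai {verb}; 3:snai {verb}; 4:dusk {adverb,adjective}; 5:dusk {adverb,adjective}; 6:braip {adverb,determiner}; 7:braip {adverb,determiner}; 8:snai {verb}; 9:snai {verb}; 10:snai {verb}.
The remaining ambiguous positions (4, 5, 6, 7) are resolved jointly — only one combination satisfies every rule.
So the tagging must be: verb verb verb adjective adverb determiner determiner verb verb verb.
Check: rule 1 holds; rule 2 holds; rule 3 holds; rule 4 holds.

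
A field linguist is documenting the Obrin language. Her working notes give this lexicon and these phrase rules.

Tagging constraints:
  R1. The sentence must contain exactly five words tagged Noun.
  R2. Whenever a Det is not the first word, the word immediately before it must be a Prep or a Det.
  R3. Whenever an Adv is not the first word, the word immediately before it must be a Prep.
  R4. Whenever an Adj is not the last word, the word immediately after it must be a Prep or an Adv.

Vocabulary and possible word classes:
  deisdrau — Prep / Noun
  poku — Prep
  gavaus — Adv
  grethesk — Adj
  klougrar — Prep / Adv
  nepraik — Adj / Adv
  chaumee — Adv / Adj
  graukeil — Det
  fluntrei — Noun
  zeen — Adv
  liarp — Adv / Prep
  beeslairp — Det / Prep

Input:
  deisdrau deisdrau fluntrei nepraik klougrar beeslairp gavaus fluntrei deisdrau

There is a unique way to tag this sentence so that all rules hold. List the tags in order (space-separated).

Candidates per position — 1:deisdrau {Prep,Noun}; 2:deisdrau {Prep,Noun}; 3:fluntrei {Noun}; 4:nepraik {Adj,Adv}; 5:klougrar {Prep,Adv}; 6:beeslairp {Det,Prep}; 7:gavaus {Adv}; 8:fluntrei {Noun}; 9:deisdrau {Prep,Noun}.
At position 1, choosing Prep makes rule 1 impossible to satisfy; hence Noun.
At position 2, choosing Prep makes rule 1 impossible to satisfy; hence Noun.
At position 4, choosing Adv makes rule 3 impossible to satisfy; hence Adj.
At position 5, choosing Adv makes rule 3 impossible to satisfy; hence Prep.
At position 6, choosing Det makes rule 3 impossible to satisfy; hence Prep.
At position 9, choosing Prep makes rule 1 impossible to satisfy; hence Noun.
The only consistent sequence is: Noun Noun Noun Adj Prep Prep Adv Noun Noun.
Check: rule 1 holds; rule 2 holds; rule 3 holds; rule 4 holds.

Noun Noun Noun Adj Prep Prep Adv Noun Noun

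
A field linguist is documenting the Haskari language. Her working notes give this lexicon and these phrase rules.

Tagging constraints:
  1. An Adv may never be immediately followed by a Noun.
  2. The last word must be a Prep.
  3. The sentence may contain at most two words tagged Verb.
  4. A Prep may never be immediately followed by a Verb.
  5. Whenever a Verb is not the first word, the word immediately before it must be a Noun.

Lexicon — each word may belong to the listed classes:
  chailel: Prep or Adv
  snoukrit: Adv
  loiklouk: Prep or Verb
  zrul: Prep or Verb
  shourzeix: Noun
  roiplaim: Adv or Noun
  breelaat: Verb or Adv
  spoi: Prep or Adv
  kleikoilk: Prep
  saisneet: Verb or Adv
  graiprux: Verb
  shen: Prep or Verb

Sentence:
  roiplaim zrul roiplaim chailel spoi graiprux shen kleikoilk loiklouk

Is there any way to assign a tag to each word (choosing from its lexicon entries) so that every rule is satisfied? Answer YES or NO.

NO

Candidates per position — 1:roiplaim {Adv,Noun}; 2:zrul {Prep,Verb}; 3:roiplaim {Adv,Noun}; 4:chailel {Prep,Adv}; 5:spoi {Prep,Adv}; 6:graiprux {Verb}; 7:shen {Prep,Verb}; 8:kleikoilk {Prep}; 9:loiklouk {Prep,Verb}.
Rule 5 cannot be satisfied by any choice of tags from the lexicon.
So there is no consistent tagging.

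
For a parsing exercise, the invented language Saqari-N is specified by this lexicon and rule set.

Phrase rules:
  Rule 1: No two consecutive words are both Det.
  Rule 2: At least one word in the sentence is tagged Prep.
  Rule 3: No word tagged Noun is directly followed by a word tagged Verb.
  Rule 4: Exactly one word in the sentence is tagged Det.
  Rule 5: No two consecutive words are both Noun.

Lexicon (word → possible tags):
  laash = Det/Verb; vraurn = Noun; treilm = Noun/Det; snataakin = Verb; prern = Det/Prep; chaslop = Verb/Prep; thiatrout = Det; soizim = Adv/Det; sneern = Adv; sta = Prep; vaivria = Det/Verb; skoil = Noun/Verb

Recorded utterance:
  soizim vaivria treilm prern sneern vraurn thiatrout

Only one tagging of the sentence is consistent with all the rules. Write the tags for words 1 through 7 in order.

Candidates per position — 1:soizim {Adv,Det}; 2:vaivria {Det,Verb}; 3:treilm {Noun,Det}; 4:prern {Det,Prep}; 5:sneern {Adv}; 6:vraurn {Noun}; 7:thiatrout {Det}.
At position 1, choosing Det makes rule 4 impossible to satisfy; hence Adv.
At position 2, choosing Det makes rule 4 impossible to satisfy; hence Verb.
At position 3, choosing Det makes rule 4 impossible to satisfy; hence Noun.
At position 4, choosing Det makes rule 2 impossible to satisfy; hence Prep.
The only consistent sequence is: Adv Verb Noun Prep Adv Noun Det.
Rule-by-rule: rule 1 ok; rule 2 ok; rule 3 ok; rule 4 ok; rule 5 ok.

Adv Verb Noun Prep Adv Noun Det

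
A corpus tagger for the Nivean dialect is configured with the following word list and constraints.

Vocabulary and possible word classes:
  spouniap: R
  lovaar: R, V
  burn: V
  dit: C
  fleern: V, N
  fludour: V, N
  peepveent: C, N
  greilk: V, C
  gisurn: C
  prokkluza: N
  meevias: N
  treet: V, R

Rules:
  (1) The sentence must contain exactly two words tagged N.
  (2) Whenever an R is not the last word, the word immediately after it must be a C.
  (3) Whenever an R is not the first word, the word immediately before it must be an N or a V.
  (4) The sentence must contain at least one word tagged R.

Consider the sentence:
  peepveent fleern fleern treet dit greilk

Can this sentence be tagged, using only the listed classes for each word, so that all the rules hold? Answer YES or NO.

YES

Candidates per position — 1:peepveent {C,N}; 2:fleern {V,N}; 3:fleern {V,N}; 4:treet {V,R}; 5:dit {C}; 6:greilk {V,C}.
One satisfying assignment: N N V R C C.
Checking: rule 1 ok; rule 2 ok; rule 3 ok; rule 4 ok.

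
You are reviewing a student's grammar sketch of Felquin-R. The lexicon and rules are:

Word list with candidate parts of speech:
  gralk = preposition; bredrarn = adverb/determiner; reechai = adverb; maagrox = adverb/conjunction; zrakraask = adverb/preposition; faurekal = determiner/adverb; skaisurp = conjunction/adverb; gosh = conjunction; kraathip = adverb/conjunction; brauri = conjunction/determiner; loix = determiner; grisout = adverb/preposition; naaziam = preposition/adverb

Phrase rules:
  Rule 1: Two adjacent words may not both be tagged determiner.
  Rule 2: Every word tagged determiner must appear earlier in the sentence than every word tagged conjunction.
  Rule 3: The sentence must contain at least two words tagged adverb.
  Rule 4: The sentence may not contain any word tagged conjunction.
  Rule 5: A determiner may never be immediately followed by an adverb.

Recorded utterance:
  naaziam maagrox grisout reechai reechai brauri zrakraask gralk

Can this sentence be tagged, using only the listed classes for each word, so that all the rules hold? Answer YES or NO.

Candidates per position — 1:naaziam {preposition,adverb}; 2:maagrox {adverb,conjunction}; 3:grisout {adverb,preposition}; 4:reechai {adverb}; 5:reechai {adverb}; 6:brauri {conjunction,determiner}; 7:zrakraask {adverb,preposition}; 8:gralk {preposition}.
One satisfying assignment: preposition adverb adverb adverb adverb determiner preposition preposition.
Verifying each rule — rule 1 ✓; rule 2 ✓; rule 3 ✓; rule 4 ✓; rule 5 ✓.

YES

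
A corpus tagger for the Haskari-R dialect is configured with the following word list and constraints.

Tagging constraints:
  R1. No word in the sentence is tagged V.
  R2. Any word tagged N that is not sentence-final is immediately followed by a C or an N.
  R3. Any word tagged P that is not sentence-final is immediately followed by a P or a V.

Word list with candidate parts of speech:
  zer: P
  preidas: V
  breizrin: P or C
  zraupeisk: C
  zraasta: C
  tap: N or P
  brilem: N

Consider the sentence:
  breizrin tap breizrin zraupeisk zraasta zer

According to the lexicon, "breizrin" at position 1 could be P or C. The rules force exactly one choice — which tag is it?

Candidates per position — 1:breizrin {P,C}; 2:tap {N,P}; 3:breizrin {P,C}; 4:zraupeisk {C}; 5:zraasta {C}; 6:zer {P}.
Position 1: tagging it P would leave rule 3 unsatisfiable, so it must be C.
Position 2: tagging it P would leave rule 3 unsatisfiable, so it must be N.
Position 3: tagging it P would leave rule 2 unsatisfiable, so it must be C.
The only consistent sequence is: C N C C C P.
Checking: rule 1 ✓; rule 2 ✓; rule 3 ✓.

C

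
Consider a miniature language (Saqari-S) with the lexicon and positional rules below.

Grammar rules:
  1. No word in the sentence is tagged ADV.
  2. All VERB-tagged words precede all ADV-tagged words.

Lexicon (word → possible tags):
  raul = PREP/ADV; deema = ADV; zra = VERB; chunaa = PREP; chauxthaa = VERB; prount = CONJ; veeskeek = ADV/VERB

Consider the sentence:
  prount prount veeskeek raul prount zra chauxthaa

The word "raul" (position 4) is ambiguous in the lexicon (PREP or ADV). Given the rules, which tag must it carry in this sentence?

PREP

Candidates per position — 1:prount {CONJ}; 2:prount {CONJ}; 3:veeskeek {ADV,VERB}; 4:raul {PREP,ADV}; 5:prount {CONJ}; 6:zra {VERB}; 7:chauxthaa {VERB}.
Word 3 cannot be ADV — rule 1 would then fail for every completion. It is VERB.
Word 4 cannot be ADV — rule 1 would then fail for every completion. It is PREP.
The unique satisfying tagging is: CONJ CONJ VERB PREP CONJ VERB VERB.
Checking: rule 1 ok; rule 2 ok.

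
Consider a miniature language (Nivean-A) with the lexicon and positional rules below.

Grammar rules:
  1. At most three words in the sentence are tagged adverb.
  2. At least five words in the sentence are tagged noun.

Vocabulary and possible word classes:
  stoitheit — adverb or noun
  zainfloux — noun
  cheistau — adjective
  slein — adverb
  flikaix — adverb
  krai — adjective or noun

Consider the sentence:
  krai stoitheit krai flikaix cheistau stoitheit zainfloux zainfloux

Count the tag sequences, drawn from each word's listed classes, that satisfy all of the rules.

Candidates per position — 1:krai {adjective,noun}; 2:stoitheit {adverb,noun}; 3:krai {adjective,noun}; 4:flikaix {adverb}; 5:cheistau {adjective}; 6:stoitheit {adverb,noun}; 7:zainfloux {noun}; 8:zainfloux {noun}.
There are 16 candidate sequences in total.
The sequences that satisfy every rule: adjective noun noun adverb adjective noun noun noun; noun adverb noun adverb adjective noun noun noun; noun noun adjective adverb adjective noun noun noun; noun noun noun adverb adjective adverb noun noun; noun noun noun adverb adjective noun noun noun.
Count = 5.

5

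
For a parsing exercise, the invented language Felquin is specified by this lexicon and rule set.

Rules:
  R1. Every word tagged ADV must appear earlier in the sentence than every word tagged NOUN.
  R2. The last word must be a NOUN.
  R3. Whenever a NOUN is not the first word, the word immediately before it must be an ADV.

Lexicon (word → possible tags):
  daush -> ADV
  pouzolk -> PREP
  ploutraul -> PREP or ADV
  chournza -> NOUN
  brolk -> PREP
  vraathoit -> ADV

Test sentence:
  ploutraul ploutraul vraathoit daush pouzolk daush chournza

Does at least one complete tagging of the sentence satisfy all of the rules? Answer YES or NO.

YES

Candidates per position — 1:ploutraul {PREP,ADV}; 2:ploutraul {PREP,ADV}; 3:vraathoit {ADV}; 4:daush {ADV}; 5:pouzolk {PREP}; 6:daush {ADV}; 7:chournza {NOUN}.
One satisfying assignment: PREP ADV ADV ADV PREP ADV NOUN.
Check: rule 1 holds; rule 2 holds; rule 3 holds.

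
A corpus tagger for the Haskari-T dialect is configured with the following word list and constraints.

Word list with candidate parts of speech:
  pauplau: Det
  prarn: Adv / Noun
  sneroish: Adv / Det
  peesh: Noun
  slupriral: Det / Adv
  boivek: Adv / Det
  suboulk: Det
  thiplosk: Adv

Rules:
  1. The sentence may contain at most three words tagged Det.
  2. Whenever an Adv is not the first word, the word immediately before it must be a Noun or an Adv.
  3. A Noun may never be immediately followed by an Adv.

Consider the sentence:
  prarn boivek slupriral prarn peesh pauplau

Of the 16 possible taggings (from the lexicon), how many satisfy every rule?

5

Candidates per position — 1:prarn {Adv,Noun}; 2:boivek {Adv,Det}; 3:slupriral {Det,Adv}; 4:prarn {Adv,Noun}; 5:peesh {Noun}; 6:pauplau {Det}.
There are 16 candidate sequences in total.
The sequences that satisfy every rule: Adv Adv Det Noun Noun Det; Adv Adv Adv Adv Noun Det; Adv Adv Adv Noun Noun Det; Adv Det Det Noun Noun Det; Noun Det Det Noun Noun Det.
Count = 5.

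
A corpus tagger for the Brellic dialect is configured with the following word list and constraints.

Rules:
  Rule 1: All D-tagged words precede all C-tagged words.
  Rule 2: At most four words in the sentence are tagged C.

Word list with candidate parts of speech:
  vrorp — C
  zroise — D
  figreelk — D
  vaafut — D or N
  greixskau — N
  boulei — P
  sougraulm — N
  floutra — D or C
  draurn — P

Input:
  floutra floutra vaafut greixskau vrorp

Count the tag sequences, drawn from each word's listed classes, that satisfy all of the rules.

4

Candidates per position — 1:floutra {D,C}; 2:floutra {D,C}; 3:vaafut {D,N}; 4:greixskau {N}; 5:vrorp {C}.
There are 8 candidate sequences in total.
The sequences that satisfy every rule: D D D N C; D D N N C; D C N N C; C C N N C.
Count = 4.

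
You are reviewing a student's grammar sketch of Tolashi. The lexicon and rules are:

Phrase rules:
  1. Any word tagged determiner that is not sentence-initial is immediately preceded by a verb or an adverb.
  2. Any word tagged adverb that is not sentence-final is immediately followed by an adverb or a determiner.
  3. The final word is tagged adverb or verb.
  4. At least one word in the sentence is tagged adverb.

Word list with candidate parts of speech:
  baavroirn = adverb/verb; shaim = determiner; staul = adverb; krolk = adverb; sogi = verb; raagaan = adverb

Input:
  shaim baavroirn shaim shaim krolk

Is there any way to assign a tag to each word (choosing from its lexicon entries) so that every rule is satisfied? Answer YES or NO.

Candidates per position — 1:shaim {determiner}; 2:baavroirn {adverb,verb}; 3:shaim {determiner}; 4:shaim {determiner}; 5:krolk {adverb}.
Rule 1 cannot be satisfied by any choice of tags from the lexicon.
So there is no consistent tagging.

NO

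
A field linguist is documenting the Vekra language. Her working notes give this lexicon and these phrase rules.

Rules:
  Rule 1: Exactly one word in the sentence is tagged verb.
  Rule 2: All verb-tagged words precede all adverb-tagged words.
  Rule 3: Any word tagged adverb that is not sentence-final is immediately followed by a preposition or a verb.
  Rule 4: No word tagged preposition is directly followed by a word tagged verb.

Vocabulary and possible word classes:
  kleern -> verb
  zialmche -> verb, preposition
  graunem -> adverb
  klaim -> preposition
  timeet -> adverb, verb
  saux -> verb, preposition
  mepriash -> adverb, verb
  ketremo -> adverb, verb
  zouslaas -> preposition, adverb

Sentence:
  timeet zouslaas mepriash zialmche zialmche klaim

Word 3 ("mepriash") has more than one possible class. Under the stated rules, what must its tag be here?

Candidates per position — 1:timeet {adverb,verb}; 2:zouslaas {preposition,adverb}; 3:mepriash {adverb,verb}; 4:zialmche {verb,preposition}; 5:zialmche {verb,preposition}; 6:klaim {preposition}.
Position 3: the remaining choice is settled jointly with positions 1, 2, 4, 5 — only adverb at position 3 is part of a tagging that satisfies every rule.
The only consistent sequence is: verb preposition adverb preposition preposition preposition.
Verifying each rule — rule 1 ok; rule 2 ok; rule 3 ok; rule 4 ok.

adverb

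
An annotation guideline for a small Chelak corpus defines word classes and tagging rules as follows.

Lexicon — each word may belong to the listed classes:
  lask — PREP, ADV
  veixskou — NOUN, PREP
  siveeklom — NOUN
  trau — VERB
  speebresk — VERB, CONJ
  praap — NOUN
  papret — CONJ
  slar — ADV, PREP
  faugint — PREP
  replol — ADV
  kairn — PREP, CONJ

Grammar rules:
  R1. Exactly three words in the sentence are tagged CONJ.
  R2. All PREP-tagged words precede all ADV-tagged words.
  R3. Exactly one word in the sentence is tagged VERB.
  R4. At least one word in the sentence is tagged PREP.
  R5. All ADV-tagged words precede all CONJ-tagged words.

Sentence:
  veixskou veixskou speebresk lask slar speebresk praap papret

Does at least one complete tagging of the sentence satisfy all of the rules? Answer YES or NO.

NO

Candidates per position — 1:veixskou {NOUN,PREP}; 2:veixskou {NOUN,PREP}; 3:speebresk {VERB,CONJ}; 4:lask {PREP,ADV}; 5:slar {ADV,PREP}; 6:speebresk {VERB,CONJ}; 7:praap {NOUN}; 8:papret {CONJ}.
Every candidate sequence violates at least one rule; no consistent tagging exists.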